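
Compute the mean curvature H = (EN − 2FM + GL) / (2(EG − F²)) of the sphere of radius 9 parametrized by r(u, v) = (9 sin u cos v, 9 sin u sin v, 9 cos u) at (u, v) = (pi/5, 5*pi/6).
H = -1/9

With E = 81, F = 0, G = 81*sin(u)^2, L = -9*sin(u)/Abs(sin(u)), M = 0, N = -9*sin(u)^3/Abs(sin(u)), assemble
  H = (EN − 2FM + GL) / (2(EG − F²)) = -sin(u)/(9*Abs(sin(u))).
At (u, v) = (pi/5, 5*pi/6): H = -1/9.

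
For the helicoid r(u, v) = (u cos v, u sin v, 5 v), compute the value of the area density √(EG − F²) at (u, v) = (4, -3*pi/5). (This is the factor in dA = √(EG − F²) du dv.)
√(EG − F²)|_{(4, -3*pi/5)} = sqrt(41)

E = 1, F = 0, G = u^2 + 25, so EG − F² = u^2 + 25. Taking the positive square root: √(EG − F²) = sqrt(u^2 + 25). At (u, v) = (4, -3*pi/5): sqrt(41).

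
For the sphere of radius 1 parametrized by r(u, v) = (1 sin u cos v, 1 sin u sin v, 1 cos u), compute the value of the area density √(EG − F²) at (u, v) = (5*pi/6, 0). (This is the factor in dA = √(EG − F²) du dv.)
√(EG − F²)|_{(5*pi/6, 0)} = 1/2

E = 1, F = 0, G = sin(u)^2, so EG − F² = sin(u)^2. Taking the positive square root: √(EG − F²) = Abs(sin(u)). At (u, v) = (5*pi/6, 0): 1/2.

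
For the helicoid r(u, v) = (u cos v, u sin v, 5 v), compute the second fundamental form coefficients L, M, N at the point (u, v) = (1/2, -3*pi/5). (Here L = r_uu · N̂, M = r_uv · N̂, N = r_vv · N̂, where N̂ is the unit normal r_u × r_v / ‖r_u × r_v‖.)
L = 0;  M = -10*sqrt(101)/101;  N = 0

Compute the unit normal N̂(u, v) = (5*sin(v)/sqrt(u^2 + 25), -5*cos(v)/sqrt(u^2 + 25), u/sqrt(u^2 + 25)), and the second partials r_uu, r_uv, r_vv. Take dot products:
  L(u, v) = r_uu · N̂ = 0,
  M(u, v) = r_uv · N̂ = -5/sqrt(u^2 + 25),
  N(u, v) = r_vv · N̂ = 0.
Evaluating at (u, v) = (1/2, -3*pi/5):
  L = 0, M = -10*sqrt(101)/101, N = 0.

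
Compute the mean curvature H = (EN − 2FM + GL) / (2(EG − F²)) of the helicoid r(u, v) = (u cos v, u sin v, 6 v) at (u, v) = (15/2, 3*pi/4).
H = 0

With E = 1, F = 0, G = u^2 + 36, L = 0, M = -6/sqrt(u^2 + 36), N = 0, assemble
  H = (EN − 2FM + GL) / (2(EG − F²)) = 0.
At (u, v) = (15/2, 3*pi/4): H = 0.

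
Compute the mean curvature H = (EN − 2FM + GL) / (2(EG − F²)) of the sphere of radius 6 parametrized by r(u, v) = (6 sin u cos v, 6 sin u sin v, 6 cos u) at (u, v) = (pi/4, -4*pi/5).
H = -1/6

With E = 36, F = 0, G = 36*sin(u)^2, L = -6*sin(u)/Abs(sin(u)), M = 0, N = -6*sin(u)^3/Abs(sin(u)), assemble
  H = (EN − 2FM + GL) / (2(EG − F²)) = -sin(u)/(6*Abs(sin(u))).
At (u, v) = (pi/4, -4*pi/5): H = -1/6.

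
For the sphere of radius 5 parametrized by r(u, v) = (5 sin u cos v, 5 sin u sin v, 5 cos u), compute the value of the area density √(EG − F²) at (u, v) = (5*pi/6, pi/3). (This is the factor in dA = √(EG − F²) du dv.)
√(EG − F²)|_{(5*pi/6, pi/3)} = 25/2

E = 25, F = 0, G = 25*sin(u)^2, so EG − F² = 625*sin(u)^2. Taking the positive square root: √(EG − F²) = 25*Abs(sin(u)). At (u, v) = (5*pi/6, pi/3): 25/2.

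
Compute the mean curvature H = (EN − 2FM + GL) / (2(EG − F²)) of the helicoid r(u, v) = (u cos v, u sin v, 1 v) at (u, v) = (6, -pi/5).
H = 0

With E = 1, F = 0, G = u^2 + 1, L = 0, M = -1/sqrt(u^2 + 1), N = 0, assemble
  H = (EN − 2FM + GL) / (2(EG − F²)) = 0.
At (u, v) = (6, -pi/5): H = 0.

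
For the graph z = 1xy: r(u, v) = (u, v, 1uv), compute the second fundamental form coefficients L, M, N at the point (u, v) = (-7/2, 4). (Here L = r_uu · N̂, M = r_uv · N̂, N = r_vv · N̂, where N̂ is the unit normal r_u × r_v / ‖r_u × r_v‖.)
L = 0;  M = 2*sqrt(13)/39;  N = 0

Compute the unit normal N̂(u, v) = (-v/sqrt(u^2 + v^2 + 1), -u/sqrt(u^2 + v^2 + 1), 1/sqrt(u^2 + v^2 + 1)), and the second partials r_uu, r_uv, r_vv. Take dot products:
  L(u, v) = r_uu · N̂ = 0,
  M(u, v) = r_uv · N̂ = 1/sqrt(u^2 + v^2 + 1),
  N(u, v) = r_vv · N̂ = 0.
Evaluating at (u, v) = (-7/2, 4):
  L = 0, M = 2*sqrt(13)/39, N = 0.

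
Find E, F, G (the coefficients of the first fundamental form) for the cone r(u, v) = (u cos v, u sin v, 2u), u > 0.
E = 5;  F = 0;  G = u^2

Compute partials: r_u = (cos(v), sin(v), 2), r_v = (-u*sin(v), u*cos(v), 0). Then
  E = r_u · r_u = 5,
  F = r_u · r_v = 0,
  G = r_v · r_v = u^2.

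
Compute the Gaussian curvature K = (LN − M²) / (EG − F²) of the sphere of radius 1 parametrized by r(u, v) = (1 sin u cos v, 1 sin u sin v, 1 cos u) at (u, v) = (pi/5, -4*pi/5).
K = 1

Coefficients of the first fundamental form: E = 1, F = 0, G = sin(u)^2.
Coefficients of the second fundamental form: L = -sin(u)/Abs(sin(u)), M = 0, N = -sin(u)^3/Abs(sin(u)).
Assemble K = (LN − M²)/(EG − F²) = 1. At (u, v) = (pi/5, -4*pi/5): K = 1.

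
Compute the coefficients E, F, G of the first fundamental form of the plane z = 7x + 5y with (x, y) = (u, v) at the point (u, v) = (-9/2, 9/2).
E = 50;  F = 35;  G = 26

Partials: r_u = (1, 0, 7), r_v = (0, 1, 5). As functions of (u, v):
  E = r_u · r_u = 50,
  F = r_u · r_v = 35,
  G = r_v · r_v = 26.
Evaluating at (u, v) = (-9/2, 9/2): E = 50, F = 35, G = 26.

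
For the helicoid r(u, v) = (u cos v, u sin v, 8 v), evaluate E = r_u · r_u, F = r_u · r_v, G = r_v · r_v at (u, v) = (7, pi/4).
E = 1;  F = 0;  G = 113

Partials: r_u = (cos(v), sin(v), 0), r_v = (-u*sin(v), u*cos(v), 8). As functions of (u, v):
  E = r_u · r_u = 1,
  F = r_u · r_v = 0,
  G = r_v · r_v = u^2 + 64.
Evaluating at (u, v) = (7, pi/4): E = 1, F = 0, G = 113.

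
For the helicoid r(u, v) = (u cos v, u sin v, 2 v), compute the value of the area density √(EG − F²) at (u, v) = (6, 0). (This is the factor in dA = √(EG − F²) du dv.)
√(EG − F²)|_{(6, 0)} = 2*sqrt(10)

E = 1, F = 0, G = u^2 + 4, so EG − F² = u^2 + 4. Taking the positive square root: √(EG − F²) = sqrt(u^2 + 4). At (u, v) = (6, 0): 2*sqrt(10).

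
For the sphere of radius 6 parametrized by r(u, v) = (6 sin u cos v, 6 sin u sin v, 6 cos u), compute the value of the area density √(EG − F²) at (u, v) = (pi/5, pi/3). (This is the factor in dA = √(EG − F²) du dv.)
√(EG − F²)|_{(pi/5, pi/3)} = 9*sqrt(10 - 2*sqrt(5))

E = 36, F = 0, G = 36*sin(u)^2, so EG − F² = 1296*sin(u)^2. Taking the positive square root: √(EG − F²) = 36*Abs(sin(u)). At (u, v) = (pi/5, pi/3): 9*sqrt(10 - 2*sqrt(5)).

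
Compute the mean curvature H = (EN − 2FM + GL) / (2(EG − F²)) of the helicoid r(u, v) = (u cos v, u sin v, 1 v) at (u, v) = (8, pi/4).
H = 0

With E = 1, F = 0, G = u^2 + 1, L = 0, M = -1/sqrt(u^2 + 1), N = 0, assemble
  H = (EN − 2FM + GL) / (2(EG − F²)) = 0.
At (u, v) = (8, pi/4): H = 0.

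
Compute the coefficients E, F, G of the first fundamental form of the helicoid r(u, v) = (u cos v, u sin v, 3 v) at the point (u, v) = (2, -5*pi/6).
E = 1;  F = 0;  G = 13

Partials: r_u = (cos(v), sin(v), 0), r_v = (-u*sin(v), u*cos(v), 3). As functions of (u, v):
  E = r_u · r_u = 1,
  F = r_u · r_v = 0,
  G = r_v · r_v = u^2 + 9.
Evaluating at (u, v) = (2, -5*pi/6): E = 1, F = 0, G = 13.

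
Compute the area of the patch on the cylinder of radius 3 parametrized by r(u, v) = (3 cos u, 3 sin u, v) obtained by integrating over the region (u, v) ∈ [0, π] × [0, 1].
Area = 3*pi

Area = ∫∫ √(EG − F²) du dv with √(EG − F²) = 3. Integrating over [0, π] × [0, 1] gives 3*pi.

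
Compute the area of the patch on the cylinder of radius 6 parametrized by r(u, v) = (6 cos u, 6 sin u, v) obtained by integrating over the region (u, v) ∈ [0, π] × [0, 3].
Area = 18*pi

Area = ∫∫ √(EG − F²) du dv with √(EG − F²) = 6. Integrating over [0, π] × [0, 3] gives 18*pi.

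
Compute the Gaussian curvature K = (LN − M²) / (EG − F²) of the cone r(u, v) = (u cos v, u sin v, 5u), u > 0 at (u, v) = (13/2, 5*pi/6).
K = 0

Coefficients of the first fundamental form: E = 26, F = 0, G = u^2.
Coefficients of the second fundamental form: L = 0, M = 0, N = 5*sqrt(26)*u^2/(26*Abs(u)).
Assemble K = (LN − M²)/(EG − F²) = 0. At (u, v) = (13/2, 5*pi/6): K = 0.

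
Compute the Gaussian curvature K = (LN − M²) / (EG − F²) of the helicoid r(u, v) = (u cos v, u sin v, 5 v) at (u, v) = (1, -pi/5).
K = -25/676

Coefficients of the first fundamental form: E = 1, F = 0, G = u^2 + 25.
Coefficients of the second fundamental form: L = 0, M = -5/sqrt(u^2 + 25), N = 0.
Assemble K = (LN − M²)/(EG − F²) = -25/(u^2 + 25)^2. At (u, v) = (1, -pi/5): K = -25/676.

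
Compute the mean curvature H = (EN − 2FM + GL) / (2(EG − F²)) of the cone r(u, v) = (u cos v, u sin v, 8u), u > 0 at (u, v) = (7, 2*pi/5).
H = 4*sqrt(65)/455

With E = 65, F = 0, G = u^2, L = 0, M = 0, N = 8*sqrt(65)*u^2/(65*Abs(u)), assemble
  H = (EN − 2FM + GL) / (2(EG − F²)) = 4*sqrt(65)/(65*Abs(u)).
At (u, v) = (7, 2*pi/5): H = 4*sqrt(65)/455.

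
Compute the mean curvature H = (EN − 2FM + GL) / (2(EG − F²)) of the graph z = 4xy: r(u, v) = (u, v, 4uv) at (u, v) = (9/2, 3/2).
H = -432/6859

With E = 16*v^2 + 1, F = 16*u*v, G = 16*u^2 + 1, L = 0, M = 4/sqrt(16*u^2 + 16*v^2 + 1), N = 0, assemble
  H = (EN − 2FM + GL) / (2(EG − F²)) = -64*u*v/(16*u^2 + 16*v^2 + 1)^(3/2).
At (u, v) = (9/2, 3/2): H = -432/6859.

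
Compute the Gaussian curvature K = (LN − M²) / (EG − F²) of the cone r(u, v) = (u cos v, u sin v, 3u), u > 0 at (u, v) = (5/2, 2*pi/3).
K = 0

Coefficients of the first fundamental form: E = 10, F = 0, G = u^2.
Coefficients of the second fundamental form: L = 0, M = 0, N = 3*sqrt(10)*u^2/(10*Abs(u)).
Assemble K = (LN − M²)/(EG − F²) = 0. At (u, v) = (5/2, 2*pi/3): K = 0.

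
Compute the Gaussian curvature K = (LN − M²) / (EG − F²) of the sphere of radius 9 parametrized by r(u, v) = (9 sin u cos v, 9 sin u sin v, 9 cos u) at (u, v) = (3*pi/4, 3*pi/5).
K = 1/81

Coefficients of the first fundamental form: E = 81, F = 0, G = 81*sin(u)^2.
Coefficients of the second fundamental form: L = -9*sin(u)/Abs(sin(u)), M = 0, N = -9*sin(u)^3/Abs(sin(u)).
Assemble K = (LN − M²)/(EG − F²) = 1/81. At (u, v) = (3*pi/4, 3*pi/5): K = 1/81.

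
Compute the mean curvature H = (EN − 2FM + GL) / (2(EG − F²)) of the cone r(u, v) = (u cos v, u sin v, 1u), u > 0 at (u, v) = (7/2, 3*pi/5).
H = sqrt(2)/14

With E = 2, F = 0, G = u^2, L = 0, M = 0, N = sqrt(2)*u^2/(2*Abs(u)), assemble
  H = (EN − 2FM + GL) / (2(EG − F²)) = sqrt(2)/(4*Abs(u)).
At (u, v) = (7/2, 3*pi/5): H = sqrt(2)/14.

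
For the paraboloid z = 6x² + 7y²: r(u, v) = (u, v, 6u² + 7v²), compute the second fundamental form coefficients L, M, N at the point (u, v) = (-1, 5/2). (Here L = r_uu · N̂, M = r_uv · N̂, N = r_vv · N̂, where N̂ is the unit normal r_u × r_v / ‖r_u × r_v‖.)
L = 6*sqrt(1370)/685;  M = 0;  N = 7*sqrt(1370)/685

Compute the unit normal N̂(u, v) = (-12*u/sqrt(144*u^2 + 196*v^2 + 1), -14*v/sqrt(144*u^2 + 196*v^2 + 1), 1/sqrt(144*u^2 + 196*v^2 + 1)), and the second partials r_uu, r_uv, r_vv. Take dot products:
  L(u, v) = r_uu · N̂ = 12/sqrt(144*u^2 + 196*v^2 + 1),
  M(u, v) = r_uv · N̂ = 0,
  N(u, v) = r_vv · N̂ = 14/sqrt(144*u^2 + 196*v^2 + 1).
Evaluating at (u, v) = (-1, 5/2):
  L = 6*sqrt(1370)/685, M = 0, N = 7*sqrt(1370)/685.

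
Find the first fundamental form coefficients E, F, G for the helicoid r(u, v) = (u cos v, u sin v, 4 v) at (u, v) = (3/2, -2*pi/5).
E = 1;  F = 0;  G = 73/4

Partials: r_u = (cos(v), sin(v), 0), r_v = (-u*sin(v), u*cos(v), 4). As functions of (u, v):
  E = r_u · r_u = 1,
  F = r_u · r_v = 0,
  G = r_v · r_v = u^2 + 16.
Evaluating at (u, v) = (3/2, -2*pi/5): E = 1, F = 0, G = 73/4.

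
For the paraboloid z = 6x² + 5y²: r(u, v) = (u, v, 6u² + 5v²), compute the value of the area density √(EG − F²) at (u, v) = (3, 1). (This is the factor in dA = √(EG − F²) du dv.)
√(EG − F²)|_{(3, 1)} = sqrt(1397)

E = 144*u^2 + 1, F = 120*u*v, G = 100*v^2 + 1, so EG − F² = 144*u^2 + 100*v^2 + 1. Taking the positive square root: √(EG − F²) = sqrt(144*u^2 + 100*v^2 + 1). At (u, v) = (3, 1): sqrt(1397).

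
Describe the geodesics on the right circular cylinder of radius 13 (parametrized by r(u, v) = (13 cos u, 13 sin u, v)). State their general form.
The cylinder is flat (K = 0) and locally isometric to the plane via the development (u, v) ↦ (13 u, v). Geodesics are the pre-images of straight lines: circles (v constant), vertical lines (u constant), and helices (v = c · u + d) for constants c, d.

A right cylinder has E = 13², F = 0, G = 1, so EG − F² = 13², and L = −13, M = N = 0, giving K = (LN − M²)/(EG − F²) = 0 everywhere. A flat surface is locally isometric to the Euclidean plane via the map (u, v) ↦ (13 u, v). Straight lines in the (x̃, ỹ) plane pull back to: (a) horizontal circles (v = const), (b) vertical generators (u = const), and (c) helices (13 u tan θ = v, i.e. v = c · u + d).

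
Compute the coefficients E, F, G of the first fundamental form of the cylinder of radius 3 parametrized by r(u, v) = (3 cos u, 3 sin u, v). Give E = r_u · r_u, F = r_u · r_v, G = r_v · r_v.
E = 9;  F = 0;  G = 1

Compute partials: r_u = (-3*sin(u), 3*cos(u), 0), r_v = (0, 0, 1). Then
  E = r_u · r_u = 9,
  F = r_u · r_v = 0,
  G = r_v · r_v = 1.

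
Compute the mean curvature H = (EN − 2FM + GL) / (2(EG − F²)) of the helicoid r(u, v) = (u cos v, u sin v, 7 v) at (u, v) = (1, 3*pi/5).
H = 0

With E = 1, F = 0, G = u^2 + 49, L = 0, M = -7/sqrt(u^2 + 49), N = 0, assemble
  H = (EN − 2FM + GL) / (2(EG − F²)) = 0.
At (u, v) = (1, 3*pi/5): H = 0.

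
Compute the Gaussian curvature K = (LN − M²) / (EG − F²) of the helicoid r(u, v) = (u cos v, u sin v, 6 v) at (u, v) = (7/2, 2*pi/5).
K = -576/37249

Coefficients of the first fundamental form: E = 1, F = 0, G = u^2 + 36.
Coefficients of the second fundamental form: L = 0, M = -6/sqrt(u^2 + 36), N = 0.
Assemble K = (LN − M²)/(EG − F²) = -36/(u^2 + 36)^2. At (u, v) = (7/2, 2*pi/5): K = -576/37249.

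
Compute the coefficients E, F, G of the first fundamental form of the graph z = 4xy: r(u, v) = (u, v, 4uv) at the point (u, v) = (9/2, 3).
E = 145;  F = 216;  G = 325

Partials: r_u = (1, 0, 4*v), r_v = (0, 1, 4*u). As functions of (u, v):
  E = r_u · r_u = 16*v^2 + 1,
  F = r_u · r_v = 16*u*v,
  G = r_v · r_v = 16*u^2 + 1.
Evaluating at (u, v) = (9/2, 3): E = 145, F = 216, G = 325.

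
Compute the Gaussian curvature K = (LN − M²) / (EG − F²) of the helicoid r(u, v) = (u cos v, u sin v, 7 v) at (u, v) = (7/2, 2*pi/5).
K = -16/1225

Coefficients of the first fundamental form: E = 1, F = 0, G = u^2 + 49.
Coefficients of the second fundamental form: L = 0, M = -7/sqrt(u^2 + 49), N = 0.
Assemble K = (LN − M²)/(EG − F²) = -49/(u^2 + 49)^2. At (u, v) = (7/2, 2*pi/5): K = -16/1225.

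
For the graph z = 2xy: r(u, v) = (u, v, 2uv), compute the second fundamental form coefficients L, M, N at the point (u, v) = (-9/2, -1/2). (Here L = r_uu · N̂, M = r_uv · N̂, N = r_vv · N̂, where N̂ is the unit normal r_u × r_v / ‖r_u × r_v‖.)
L = 0;  M = 2*sqrt(83)/83;  N = 0

Compute the unit normal N̂(u, v) = (-2*v/sqrt(4*u^2 + 4*v^2 + 1), -2*u/sqrt(4*u^2 + 4*v^2 + 1), 1/sqrt(4*u^2 + 4*v^2 + 1)), and the second partials r_uu, r_uv, r_vv. Take dot products:
  L(u, v) = r_uu · N̂ = 0,
  M(u, v) = r_uv · N̂ = 2/sqrt(4*u^2 + 4*v^2 + 1),
  N(u, v) = r_vv · N̂ = 0.
Evaluating at (u, v) = (-9/2, -1/2):
  L = 0, M = 2*sqrt(83)/83, N = 0.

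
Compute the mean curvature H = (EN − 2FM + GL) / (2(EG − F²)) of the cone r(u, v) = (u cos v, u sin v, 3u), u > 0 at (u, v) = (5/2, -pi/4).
H = 3*sqrt(10)/50

With E = 10, F = 0, G = u^2, L = 0, M = 0, N = 3*sqrt(10)*u^2/(10*Abs(u)), assemble
  H = (EN − 2FM + GL) / (2(EG − F²)) = 3*sqrt(10)/(20*Abs(u)).
At (u, v) = (5/2, -pi/4): H = 3*sqrt(10)/50.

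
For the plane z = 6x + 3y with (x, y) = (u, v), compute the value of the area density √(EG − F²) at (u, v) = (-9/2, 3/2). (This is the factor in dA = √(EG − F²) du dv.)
√(EG − F²)|_{(-9/2, 3/2)} = sqrt(46)

E = 37, F = 18, G = 10, so EG − F² = 46. Taking the positive square root: √(EG − F²) = sqrt(46). At (u, v) = (-9/2, 3/2): sqrt(46).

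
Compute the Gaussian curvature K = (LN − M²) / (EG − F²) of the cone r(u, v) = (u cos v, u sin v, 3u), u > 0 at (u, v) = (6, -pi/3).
K = 0

Coefficients of the first fundamental form: E = 10, F = 0, G = u^2.
Coefficients of the second fundamental form: L = 0, M = 0, N = 3*sqrt(10)*u^2/(10*Abs(u)).
Assemble K = (LN − M²)/(EG − F²) = 0. At (u, v) = (6, -pi/3): K = 0.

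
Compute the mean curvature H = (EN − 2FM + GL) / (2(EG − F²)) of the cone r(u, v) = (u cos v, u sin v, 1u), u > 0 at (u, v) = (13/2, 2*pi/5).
H = sqrt(2)/26

With E = 2, F = 0, G = u^2, L = 0, M = 0, N = sqrt(2)*u^2/(2*Abs(u)), assemble
  H = (EN − 2FM + GL) / (2(EG − F²)) = sqrt(2)/(4*Abs(u)).
At (u, v) = (13/2, 2*pi/5): H = sqrt(2)/26.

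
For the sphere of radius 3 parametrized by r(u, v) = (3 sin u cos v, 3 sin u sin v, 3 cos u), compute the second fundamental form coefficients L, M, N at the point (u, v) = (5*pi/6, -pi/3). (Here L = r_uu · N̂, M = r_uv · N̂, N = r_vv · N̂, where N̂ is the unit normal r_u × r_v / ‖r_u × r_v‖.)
L = -3;  M = 0;  N = -3/4

Compute the unit normal N̂(u, v) = (sin(u)^2*cos(v)/Abs(sin(u)), sin(u)^2*sin(v)/Abs(sin(u)), sin(2*u)/(2*Abs(sin(u)))), and the second partials r_uu, r_uv, r_vv. Take dot products:
  L(u, v) = r_uu · N̂ = -3*sin(u)/Abs(sin(u)),
  M(u, v) = r_uv · N̂ = 0,
  N(u, v) = r_vv · N̂ = -3*sin(u)^3/Abs(sin(u)).
Evaluating at (u, v) = (5*pi/6, -pi/3):
  L = -3, M = 0, N = -3/4.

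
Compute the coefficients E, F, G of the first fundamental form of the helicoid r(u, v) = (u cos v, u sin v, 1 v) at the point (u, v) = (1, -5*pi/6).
E = 1;  F = 0;  G = 2

Partials: r_u = (cos(v), sin(v), 0), r_v = (-u*sin(v), u*cos(v), 1). As functions of (u, v):
  E = r_u · r_u = 1,
  F = r_u · r_v = 0,
  G = r_v · r_v = u^2 + 1.
Evaluating at (u, v) = (1, -5*pi/6): E = 1, F = 0, G = 2.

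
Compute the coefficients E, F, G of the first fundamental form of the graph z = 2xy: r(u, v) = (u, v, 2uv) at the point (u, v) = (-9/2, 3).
E = 37;  F = -54;  G = 82

Partials: r_u = (1, 0, 2*v), r_v = (0, 1, 2*u). As functions of (u, v):
  E = r_u · r_u = 4*v^2 + 1,
  F = r_u · r_v = 4*u*v,
  G = r_v · r_v = 4*u^2 + 1.
Evaluating at (u, v) = (-9/2, 3): E = 37, F = -54, G = 82.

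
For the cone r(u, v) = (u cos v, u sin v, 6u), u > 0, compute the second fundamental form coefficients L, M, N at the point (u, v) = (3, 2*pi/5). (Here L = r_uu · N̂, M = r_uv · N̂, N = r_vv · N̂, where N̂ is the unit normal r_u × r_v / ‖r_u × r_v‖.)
L = 0;  M = 0;  N = 18*sqrt(37)/37

Compute the unit normal N̂(u, v) = (-6*sqrt(37)*u*cos(v)/(37*Abs(u)), -6*sqrt(37)*u*sin(v)/(37*Abs(u)), sqrt(37)*u/(37*Abs(u))), and the second partials r_uu, r_uv, r_vv. Take dot products:
  L(u, v) = r_uu · N̂ = 0,
  M(u, v) = r_uv · N̂ = 0,
  N(u, v) = r_vv · N̂ = 6*sqrt(37)*u^2/(37*Abs(u)).
Evaluating at (u, v) = (3, 2*pi/5):
  L = 0, M = 0, N = 18*sqrt(37)/37.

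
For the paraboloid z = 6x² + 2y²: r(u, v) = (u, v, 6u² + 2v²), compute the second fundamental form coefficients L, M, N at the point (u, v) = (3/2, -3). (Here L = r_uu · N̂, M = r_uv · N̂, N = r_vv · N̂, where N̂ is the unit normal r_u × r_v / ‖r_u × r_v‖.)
L = 12*sqrt(469)/469;  M = 0;  N = 4*sqrt(469)/469

Compute the unit normal N̂(u, v) = (-12*u/sqrt(144*u^2 + 16*v^2 + 1), -4*v/sqrt(144*u^2 + 16*v^2 + 1), 1/sqrt(144*u^2 + 16*v^2 + 1)), and the second partials r_uu, r_uv, r_vv. Take dot products:
  L(u, v) = r_uu · N̂ = 12/sqrt(144*u^2 + 16*v^2 + 1),
  M(u, v) = r_uv · N̂ = 0,
  N(u, v) = r_vv · N̂ = 4/sqrt(144*u^2 + 16*v^2 + 1).
Evaluating at (u, v) = (3/2, -3):
  L = 12*sqrt(469)/469, M = 0, N = 4*sqrt(469)/469.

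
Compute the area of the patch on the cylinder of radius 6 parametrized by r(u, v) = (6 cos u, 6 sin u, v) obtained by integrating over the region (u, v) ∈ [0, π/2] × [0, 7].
Area = 21*pi

Area = ∫∫ √(EG − F²) du dv with √(EG − F²) = 6. Integrating over [0, π/2] × [0, 7] gives 21*pi.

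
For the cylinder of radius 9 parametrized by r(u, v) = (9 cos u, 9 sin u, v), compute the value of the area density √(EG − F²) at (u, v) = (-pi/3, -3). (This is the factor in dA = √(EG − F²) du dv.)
√(EG − F²)|_{(-pi/3, -3)} = 9

E = 81, F = 0, G = 1, so EG − F² = 81. Taking the positive square root: √(EG − F²) = 9. At (u, v) = (-pi/3, -3): 9.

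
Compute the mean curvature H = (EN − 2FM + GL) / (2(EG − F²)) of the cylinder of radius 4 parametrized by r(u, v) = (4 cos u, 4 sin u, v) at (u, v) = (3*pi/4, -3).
H = -1/8

With E = 16, F = 0, G = 1, L = -4, M = 0, N = 0, assemble
  H = (EN − 2FM + GL) / (2(EG − F²)) = -1/8.
At (u, v) = (3*pi/4, -3): H = -1/8.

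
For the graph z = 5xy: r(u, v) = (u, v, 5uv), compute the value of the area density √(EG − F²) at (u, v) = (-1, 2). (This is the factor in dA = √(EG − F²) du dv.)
√(EG − F²)|_{(-1, 2)} = 3*sqrt(14)

E = 25*v^2 + 1, F = 25*u*v, G = 25*u^2 + 1, so EG − F² = 25*u^2 + 25*v^2 + 1. Taking the positive square root: √(EG − F²) = sqrt(25*u^2 + 25*v^2 + 1). At (u, v) = (-1, 2): 3*sqrt(14).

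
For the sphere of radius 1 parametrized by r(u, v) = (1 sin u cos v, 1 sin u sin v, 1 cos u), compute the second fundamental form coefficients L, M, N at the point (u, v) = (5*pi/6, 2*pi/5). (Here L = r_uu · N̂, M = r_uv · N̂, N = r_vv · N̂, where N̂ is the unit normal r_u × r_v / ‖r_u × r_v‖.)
L = -1;  M = 0;  N = -1/4

Compute the unit normal N̂(u, v) = (sin(u)^2*cos(v)/Abs(sin(u)), sin(u)^2*sin(v)/Abs(sin(u)), sin(2*u)/(2*Abs(sin(u)))), and the second partials r_uu, r_uv, r_vv. Take dot products:
  L(u, v) = r_uu · N̂ = -sin(u)/Abs(sin(u)),
  M(u, v) = r_uv · N̂ = 0,
  N(u, v) = r_vv · N̂ = -sin(u)^3/Abs(sin(u)).
Evaluating at (u, v) = (5*pi/6, 2*pi/5):
  L = -1, M = 0, N = -1/4.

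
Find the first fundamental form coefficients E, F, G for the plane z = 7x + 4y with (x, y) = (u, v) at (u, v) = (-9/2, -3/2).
E = 50;  F = 28;  G = 17

Partials: r_u = (1, 0, 7), r_v = (0, 1, 4). As functions of (u, v):
  E = r_u · r_u = 50,
  F = r_u · r_v = 28,
  G = r_v · r_v = 17.
Evaluating at (u, v) = (-9/2, -3/2): E = 50, F = 28, G = 17.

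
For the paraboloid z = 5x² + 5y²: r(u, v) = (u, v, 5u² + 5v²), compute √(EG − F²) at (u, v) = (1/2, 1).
√(EG − F²)|_{(1/2, 1)} = 3*sqrt(14)

E = 100*u^2 + 1, F = 100*u*v, G = 100*v^2 + 1; EG − F² = 100*u^2 + 100*v^2 + 1; √(EG − F²) = sqrt(100*u^2 + 100*v^2 + 1). At the given point: 3*sqrt(14).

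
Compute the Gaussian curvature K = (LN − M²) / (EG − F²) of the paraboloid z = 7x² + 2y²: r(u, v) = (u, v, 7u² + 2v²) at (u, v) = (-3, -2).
K = 56/3345241

Coefficients of the first fundamental form: E = 196*u^2 + 1, F = 56*u*v, G = 16*v^2 + 1.
Coefficients of the second fundamental form: L = 14/sqrt(196*u^2 + 16*v^2 + 1), M = 0, N = 4/sqrt(196*u^2 + 16*v^2 + 1).
Assemble K = (LN − M²)/(EG − F²) = 56/(38416*u^4 + 6272*u^2*v^2 + 392*u^2 + 256*v^4 + 32*v^2 + 1). At (u, v) = (-3, -2): K = 56/3345241.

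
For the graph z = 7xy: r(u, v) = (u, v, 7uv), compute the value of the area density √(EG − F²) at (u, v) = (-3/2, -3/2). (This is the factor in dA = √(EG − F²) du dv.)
√(EG − F²)|_{(-3/2, -3/2)} = sqrt(886)/2

E = 49*v^2 + 1, F = 49*u*v, G = 49*u^2 + 1, so EG − F² = 49*u^2 + 49*v^2 + 1. Taking the positive square root: √(EG − F²) = sqrt(49*u^2 + 49*v^2 + 1). At (u, v) = (-3/2, -3/2): sqrt(886)/2.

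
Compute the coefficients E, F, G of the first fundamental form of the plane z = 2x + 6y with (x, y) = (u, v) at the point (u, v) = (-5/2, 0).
E = 5;  F = 12;  G = 37

Partials: r_u = (1, 0, 2), r_v = (0, 1, 6). As functions of (u, v):
  E = r_u · r_u = 5,
  F = r_u · r_v = 12,
  G = r_v · r_v = 37.
Evaluating at (u, v) = (-5/2, 0): E = 5, F = 12, G = 37.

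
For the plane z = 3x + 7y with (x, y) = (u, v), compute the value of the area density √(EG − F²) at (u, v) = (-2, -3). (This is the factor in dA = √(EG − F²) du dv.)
√(EG − F²)|_{(-2, -3)} = sqrt(59)

E = 10, F = 21, G = 50, so EG − F² = 59. Taking the positive square root: √(EG − F²) = sqrt(59). At (u, v) = (-2, -3): sqrt(59).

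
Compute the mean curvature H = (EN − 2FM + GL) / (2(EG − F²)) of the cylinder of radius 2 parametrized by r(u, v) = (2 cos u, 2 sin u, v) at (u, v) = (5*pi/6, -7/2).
H = -1/4

With E = 4, F = 0, G = 1, L = -2, M = 0, N = 0, assemble
  H = (EN − 2FM + GL) / (2(EG − F²)) = -1/4.
At (u, v) = (5*pi/6, -7/2): H = -1/4.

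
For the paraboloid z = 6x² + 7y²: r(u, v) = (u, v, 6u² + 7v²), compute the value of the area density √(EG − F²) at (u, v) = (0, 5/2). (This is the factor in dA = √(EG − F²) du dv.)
√(EG − F²)|_{(0, 5/2)} = sqrt(1226)

E = 144*u^2 + 1, F = 168*u*v, G = 196*v^2 + 1, so EG − F² = 144*u^2 + 196*v^2 + 1. Taking the positive square root: √(EG − F²) = sqrt(144*u^2 + 196*v^2 + 1). At (u, v) = (0, 5/2): sqrt(1226).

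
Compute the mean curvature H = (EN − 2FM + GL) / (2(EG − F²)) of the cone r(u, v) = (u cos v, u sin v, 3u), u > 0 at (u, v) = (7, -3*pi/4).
H = 3*sqrt(10)/140

With E = 10, F = 0, G = u^2, L = 0, M = 0, N = 3*sqrt(10)*u^2/(10*Abs(u)), assemble
  H = (EN − 2FM + GL) / (2(EG − F²)) = 3*sqrt(10)/(20*Abs(u)).
At (u, v) = (7, -3*pi/4): H = 3*sqrt(10)/140.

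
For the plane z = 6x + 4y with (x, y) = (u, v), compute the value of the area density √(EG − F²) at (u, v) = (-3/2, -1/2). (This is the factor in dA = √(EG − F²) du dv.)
√(EG − F²)|_{(-3/2, -1/2)} = sqrt(53)

E = 37, F = 24, G = 17, so EG − F² = 53. Taking the positive square root: √(EG − F²) = sqrt(53). At (u, v) = (-3/2, -1/2): sqrt(53).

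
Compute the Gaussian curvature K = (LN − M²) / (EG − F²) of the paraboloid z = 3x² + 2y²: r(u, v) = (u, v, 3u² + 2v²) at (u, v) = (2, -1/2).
K = 24/22201

Coefficients of the first fundamental form: E = 36*u^2 + 1, F = 24*u*v, G = 16*v^2 + 1.
Coefficients of the second fundamental form: L = 6/sqrt(36*u^2 + 16*v^2 + 1), M = 0, N = 4/sqrt(36*u^2 + 16*v^2 + 1).
Assemble K = (LN − M²)/(EG − F²) = 24/(1296*u^4 + 1152*u^2*v^2 + 72*u^2 + 256*v^4 + 32*v^2 + 1). At (u, v) = (2, -1/2): K = 24/22201.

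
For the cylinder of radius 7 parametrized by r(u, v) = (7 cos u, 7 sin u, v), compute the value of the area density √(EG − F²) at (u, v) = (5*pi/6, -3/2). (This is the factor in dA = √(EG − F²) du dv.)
√(EG − F²)|_{(5*pi/6, -3/2)} = 7

E = 49, F = 0, G = 1, so EG − F² = 49. Taking the positive square root: √(EG − F²) = 7. At (u, v) = (5*pi/6, -3/2): 7.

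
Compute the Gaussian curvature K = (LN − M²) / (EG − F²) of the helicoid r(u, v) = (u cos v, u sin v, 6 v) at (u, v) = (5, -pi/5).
K = -36/3721

Coefficients of the first fundamental form: E = 1, F = 0, G = u^2 + 36.
Coefficients of the second fundamental form: L = 0, M = -6/sqrt(u^2 + 36), N = 0.
Assemble K = (LN − M²)/(EG − F²) = -36/(u^2 + 36)^2. At (u, v) = (5, -pi/5): K = -36/3721.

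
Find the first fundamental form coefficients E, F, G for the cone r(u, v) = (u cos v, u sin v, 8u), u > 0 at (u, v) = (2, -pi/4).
E = 65;  F = 0;  G = 4

Partials: r_u = (cos(v), sin(v), 8), r_v = (-u*sin(v), u*cos(v), 0). As functions of (u, v):
  E = r_u · r_u = 65,
  F = r_u · r_v = 0,
  G = r_v · r_v = u^2.
Evaluating at (u, v) = (2, -pi/4): E = 65, F = 0, G = 4.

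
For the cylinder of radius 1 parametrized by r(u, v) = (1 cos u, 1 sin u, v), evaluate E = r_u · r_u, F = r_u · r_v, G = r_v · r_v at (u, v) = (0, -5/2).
E = 1;  F = 0;  G = 1

Partials: r_u = (-sin(u), cos(u), 0), r_v = (0, 0, 1). As functions of (u, v):
  E = r_u · r_u = 1,
  F = r_u · r_v = 0,
  G = r_v · r_v = 1.
Evaluating at (u, v) = (0, -5/2): E = 1, F = 0, G = 1.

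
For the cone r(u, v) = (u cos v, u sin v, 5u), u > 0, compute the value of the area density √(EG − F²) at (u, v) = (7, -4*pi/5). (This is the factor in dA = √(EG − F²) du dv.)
√(EG − F²)|_{(7, -4*pi/5)} = 7*sqrt(26)

E = 26, F = 0, G = u^2, so EG − F² = 26*u^2. Taking the positive square root: √(EG − F²) = sqrt(26)*Abs(u). At (u, v) = (7, -4*pi/5): 7*sqrt(26).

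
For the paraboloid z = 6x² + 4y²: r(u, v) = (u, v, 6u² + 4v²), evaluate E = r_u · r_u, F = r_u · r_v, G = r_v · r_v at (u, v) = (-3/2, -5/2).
E = 325;  F = 360;  G = 401

Partials: r_u = (1, 0, 12*u), r_v = (0, 1, 8*v). As functions of (u, v):
  E = r_u · r_u = 144*u^2 + 1,
  F = r_u · r_v = 96*u*v,
  G = r_v · r_v = 64*v^2 + 1.
Evaluating at (u, v) = (-3/2, -5/2): E = 325, F = 360, G = 401.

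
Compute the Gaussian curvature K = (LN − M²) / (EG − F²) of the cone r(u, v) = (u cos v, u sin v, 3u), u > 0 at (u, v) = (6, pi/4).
K = 0

Coefficients of the first fundamental form: E = 10, F = 0, G = u^2.
Coefficients of the second fundamental form: L = 0, M = 0, N = 3*sqrt(10)*u^2/(10*Abs(u)).
Assemble K = (LN − M²)/(EG − F²) = 0. At (u, v) = (6, pi/4): K = 0.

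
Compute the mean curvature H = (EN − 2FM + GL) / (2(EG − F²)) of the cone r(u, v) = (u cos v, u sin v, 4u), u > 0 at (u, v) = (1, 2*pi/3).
H = 2*sqrt(17)/17

With E = 17, F = 0, G = u^2, L = 0, M = 0, N = 4*sqrt(17)*u^2/(17*Abs(u)), assemble
  H = (EN − 2FM + GL) / (2(EG − F²)) = 2*sqrt(17)/(17*Abs(u)).
At (u, v) = (1, 2*pi/3): H = 2*sqrt(17)/17.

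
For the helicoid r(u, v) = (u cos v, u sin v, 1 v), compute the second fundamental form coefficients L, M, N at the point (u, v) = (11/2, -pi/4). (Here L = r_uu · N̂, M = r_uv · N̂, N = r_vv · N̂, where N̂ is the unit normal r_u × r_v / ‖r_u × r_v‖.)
L = 0;  M = -2*sqrt(5)/25;  N = 0

Compute the unit normal N̂(u, v) = (sin(v)/sqrt(u^2 + 1), -cos(v)/sqrt(u^2 + 1), u/sqrt(u^2 + 1)), and the second partials r_uu, r_uv, r_vv. Take dot products:
  L(u, v) = r_uu · N̂ = 0,
  M(u, v) = r_uv · N̂ = -1/sqrt(u^2 + 1),
  N(u, v) = r_vv · N̂ = 0.
Evaluating at (u, v) = (11/2, -pi/4):
  L = 0, M = -2*sqrt(5)/25, N = 0.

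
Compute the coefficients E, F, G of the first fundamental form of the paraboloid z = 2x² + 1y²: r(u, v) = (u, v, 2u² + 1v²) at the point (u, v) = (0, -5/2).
E = 1;  F = 0;  G = 26

Partials: r_u = (1, 0, 4*u), r_v = (0, 1, 2*v). As functions of (u, v):
  E = r_u · r_u = 16*u^2 + 1,
  F = r_u · r_v = 8*u*v,
  G = r_v · r_v = 4*v^2 + 1.
Evaluating at (u, v) = (0, -5/2): E = 1, F = 0, G = 26.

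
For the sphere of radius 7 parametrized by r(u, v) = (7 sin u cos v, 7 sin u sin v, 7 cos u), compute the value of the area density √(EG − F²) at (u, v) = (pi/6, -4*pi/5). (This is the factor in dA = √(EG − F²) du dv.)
√(EG − F²)|_{(pi/6, -4*pi/5)} = 49/2

E = 49, F = 0, G = 49*sin(u)^2, so EG − F² = 2401*sin(u)^2. Taking the positive square root: √(EG − F²) = 49*Abs(sin(u)). At (u, v) = (pi/6, -4*pi/5): 49/2.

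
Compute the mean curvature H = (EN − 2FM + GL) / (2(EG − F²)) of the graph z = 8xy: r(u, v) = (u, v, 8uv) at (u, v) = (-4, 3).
H = 6144*sqrt(1601)/2563201

With E = 64*v^2 + 1, F = 64*u*v, G = 64*u^2 + 1, L = 0, M = 8/sqrt(64*u^2 + 64*v^2 + 1), N = 0, assemble
  H = (EN − 2FM + GL) / (2(EG − F²)) = -512*u*v/(64*u^2 + 64*v^2 + 1)^(3/2).
At (u, v) = (-4, 3): H = 6144*sqrt(1601)/2563201.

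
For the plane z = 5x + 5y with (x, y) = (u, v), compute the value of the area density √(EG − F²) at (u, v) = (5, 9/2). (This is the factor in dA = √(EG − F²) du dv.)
√(EG − F²)|_{(5, 9/2)} = sqrt(51)

E = 26, F = 25, G = 26, so EG − F² = 51. Taking the positive square root: √(EG − F²) = sqrt(51). At (u, v) = (5, 9/2): sqrt(51).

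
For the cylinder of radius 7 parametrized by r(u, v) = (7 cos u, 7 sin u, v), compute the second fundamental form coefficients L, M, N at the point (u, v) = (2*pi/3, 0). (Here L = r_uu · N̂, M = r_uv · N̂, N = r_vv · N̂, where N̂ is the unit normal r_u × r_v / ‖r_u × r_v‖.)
L = -7;  M = 0;  N = 0

Compute the unit normal N̂(u, v) = (cos(u), sin(u), 0), and the second partials r_uu, r_uv, r_vv. Take dot products:
  L(u, v) = r_uu · N̂ = -7,
  M(u, v) = r_uv · N̂ = 0,
  N(u, v) = r_vv · N̂ = 0.
Evaluating at (u, v) = (2*pi/3, 0):
  L = -7, M = 0, N = 0.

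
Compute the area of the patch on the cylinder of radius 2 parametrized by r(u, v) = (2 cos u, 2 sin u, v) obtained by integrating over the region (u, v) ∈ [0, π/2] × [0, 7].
Area = 7*pi

Area = ∫∫ √(EG − F²) du dv with √(EG − F²) = 2. Integrating over [0, π/2] × [0, 7] gives 7*pi.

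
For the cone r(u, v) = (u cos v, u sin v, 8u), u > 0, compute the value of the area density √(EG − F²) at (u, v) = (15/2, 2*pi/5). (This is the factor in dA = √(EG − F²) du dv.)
√(EG − F²)|_{(15/2, 2*pi/5)} = 15*sqrt(65)/2

E = 65, F = 0, G = u^2, so EG − F² = 65*u^2. Taking the positive square root: √(EG − F²) = sqrt(65)*Abs(u). At (u, v) = (15/2, 2*pi/5): 15*sqrt(65)/2.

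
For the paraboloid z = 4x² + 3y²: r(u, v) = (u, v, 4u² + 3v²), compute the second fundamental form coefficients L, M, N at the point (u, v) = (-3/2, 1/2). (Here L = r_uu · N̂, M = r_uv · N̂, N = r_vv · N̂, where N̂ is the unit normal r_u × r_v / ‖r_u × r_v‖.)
L = 4*sqrt(154)/77;  M = 0;  N = 3*sqrt(154)/77

Compute the unit normal N̂(u, v) = (-8*u/sqrt(64*u^2 + 36*v^2 + 1), -6*v/sqrt(64*u^2 + 36*v^2 + 1), 1/sqrt(64*u^2 + 36*v^2 + 1)), and the second partials r_uu, r_uv, r_vv. Take dot products:
  L(u, v) = r_uu · N̂ = 8/sqrt(64*u^2 + 36*v^2 + 1),
  M(u, v) = r_uv · N̂ = 0,
  N(u, v) = r_vv · N̂ = 6/sqrt(64*u^2 + 36*v^2 + 1).
Evaluating at (u, v) = (-3/2, 1/2):
  L = 4*sqrt(154)/77, M = 0, N = 3*sqrt(154)/77.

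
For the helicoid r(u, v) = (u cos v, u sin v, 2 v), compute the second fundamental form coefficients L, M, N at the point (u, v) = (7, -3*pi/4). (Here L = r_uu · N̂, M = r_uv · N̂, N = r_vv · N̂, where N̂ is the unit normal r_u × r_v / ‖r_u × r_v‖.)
L = 0;  M = -2*sqrt(53)/53;  N = 0

Compute the unit normal N̂(u, v) = (2*sin(v)/sqrt(u^2 + 4), -2*cos(v)/sqrt(u^2 + 4), u/sqrt(u^2 + 4)), and the second partials r_uu, r_uv, r_vv. Take dot products:
  L(u, v) = r_uu · N̂ = 0,
  M(u, v) = r_uv · N̂ = -2/sqrt(u^2 + 4),
  N(u, v) = r_vv · N̂ = 0.
Evaluating at (u, v) = (7, -3*pi/4):
  L = 0, M = -2*sqrt(53)/53, N = 0.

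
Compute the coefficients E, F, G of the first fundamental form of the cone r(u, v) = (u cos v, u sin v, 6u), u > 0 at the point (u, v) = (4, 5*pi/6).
E = 37;  F = 0;  G = 16

Partials: r_u = (cos(v), sin(v), 6), r_v = (-u*sin(v), u*cos(v), 0). As functions of (u, v):
  E = r_u · r_u = 37,
  F = r_u · r_v = 0,
  G = r_v · r_v = u^2.
Evaluating at (u, v) = (4, 5*pi/6): E = 37, F = 0, G = 16.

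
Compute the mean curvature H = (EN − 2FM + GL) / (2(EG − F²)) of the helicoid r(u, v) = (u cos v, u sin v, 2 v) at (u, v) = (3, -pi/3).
H = 0

With E = 1, F = 0, G = u^2 + 4, L = 0, M = -2/sqrt(u^2 + 4), N = 0, assemble
  H = (EN − 2FM + GL) / (2(EG − F²)) = 0.
At (u, v) = (3, -pi/3): H = 0.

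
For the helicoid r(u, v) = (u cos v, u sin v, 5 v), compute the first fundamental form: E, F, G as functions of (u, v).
E = 1;  F = 0;  G = u^2 + 25

Compute partials: r_u = (cos(v), sin(v), 0), r_v = (-u*sin(v), u*cos(v), 5). Then
  E = r_u · r_u = 1,
  F = r_u · r_v = 0,
  G = r_v · r_v = u^2 + 25.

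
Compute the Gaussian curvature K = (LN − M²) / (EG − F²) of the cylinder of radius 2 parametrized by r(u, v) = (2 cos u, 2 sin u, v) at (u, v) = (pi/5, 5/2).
K = 0

Coefficients of the first fundamental form: E = 4, F = 0, G = 1.
Coefficients of the second fundamental form: L = -2, M = 0, N = 0.
Assemble K = (LN − M²)/(EG − F²) = 0. At (u, v) = (pi/5, 5/2): K = 0.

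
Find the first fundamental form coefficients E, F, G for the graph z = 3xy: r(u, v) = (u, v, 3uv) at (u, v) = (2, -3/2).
E = 85/4;  F = -27;  G = 37

Partials: r_u = (1, 0, 3*v), r_v = (0, 1, 3*u). As functions of (u, v):
  E = r_u · r_u = 9*v^2 + 1,
  F = r_u · r_v = 9*u*v,
  G = r_v · r_v = 9*u^2 + 1.
Evaluating at (u, v) = (2, -3/2): E = 85/4, F = -27, G = 37.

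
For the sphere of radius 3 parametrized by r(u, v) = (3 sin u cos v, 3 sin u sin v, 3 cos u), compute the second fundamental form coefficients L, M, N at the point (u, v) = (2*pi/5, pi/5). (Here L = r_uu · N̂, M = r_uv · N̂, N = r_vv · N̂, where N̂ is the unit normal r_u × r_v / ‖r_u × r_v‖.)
L = -3;  M = 0;  N = -15/8 - 3*sqrt(5)/8

Compute the unit normal N̂(u, v) = (sin(u)^2*cos(v)/Abs(sin(u)), sin(u)^2*sin(v)/Abs(sin(u)), sin(2*u)/(2*Abs(sin(u)))), and the second partials r_uu, r_uv, r_vv. Take dot products:
  L(u, v) = r_uu · N̂ = -3*sin(u)/Abs(sin(u)),
  M(u, v) = r_uv · N̂ = 0,
  N(u, v) = r_vv · N̂ = -3*sin(u)^3/Abs(sin(u)).
Evaluating at (u, v) = (2*pi/5, pi/5):
  L = -3, M = 0, N = -15/8 - 3*sqrt(5)/8.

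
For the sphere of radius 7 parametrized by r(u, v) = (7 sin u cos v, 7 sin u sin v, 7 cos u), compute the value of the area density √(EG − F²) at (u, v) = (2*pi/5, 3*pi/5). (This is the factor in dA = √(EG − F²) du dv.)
√(EG − F²)|_{(2*pi/5, 3*pi/5)} = 49*sqrt(2*sqrt(5) + 10)/4

E = 49, F = 0, G = 49*sin(u)^2, so EG − F² = 2401*sin(u)^2. Taking the positive square root: √(EG − F²) = 49*Abs(sin(u)). At (u, v) = (2*pi/5, 3*pi/5): 49*sqrt(2*sqrt(5) + 10)/4.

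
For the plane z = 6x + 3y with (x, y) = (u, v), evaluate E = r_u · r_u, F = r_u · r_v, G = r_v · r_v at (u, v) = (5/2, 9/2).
E = 37;  F = 18;  G = 10

Partials: r_u = (1, 0, 6), r_v = (0, 1, 3). As functions of (u, v):
  E = r_u · r_u = 37,
  F = r_u · r_v = 18,
  G = r_v · r_v = 10.
Evaluating at (u, v) = (5/2, 9/2): E = 37, F = 18, G = 10.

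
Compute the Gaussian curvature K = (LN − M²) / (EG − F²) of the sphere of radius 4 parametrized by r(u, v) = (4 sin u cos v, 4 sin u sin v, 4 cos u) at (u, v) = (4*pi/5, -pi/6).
K = 1/16

Coefficients of the first fundamental form: E = 16, F = 0, G = 16*sin(u)^2.
Coefficients of the second fundamental form: L = -4*sin(u)/Abs(sin(u)), M = 0, N = -4*sin(u)^3/Abs(sin(u)).
Assemble K = (LN − M²)/(EG − F²) = 1/16. At (u, v) = (4*pi/5, -pi/6): K = 1/16.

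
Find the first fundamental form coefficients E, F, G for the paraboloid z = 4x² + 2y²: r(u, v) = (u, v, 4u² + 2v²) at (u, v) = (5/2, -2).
E = 401;  F = -160;  G = 65

Partials: r_u = (1, 0, 8*u), r_v = (0, 1, 4*v). As functions of (u, v):
  E = r_u · r_u = 64*u^2 + 1,
  F = r_u · r_v = 32*u*v,
  G = r_v · r_v = 16*v^2 + 1.
Evaluating at (u, v) = (5/2, -2): E = 401, F = -160, G = 65.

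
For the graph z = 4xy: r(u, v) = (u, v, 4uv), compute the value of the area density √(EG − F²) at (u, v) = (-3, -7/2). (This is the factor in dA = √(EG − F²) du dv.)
√(EG − F²)|_{(-3, -7/2)} = sqrt(341)

E = 16*v^2 + 1, F = 16*u*v, G = 16*u^2 + 1, so EG − F² = 16*u^2 + 16*v^2 + 1. Taking the positive square root: √(EG − F²) = sqrt(16*u^2 + 16*v^2 + 1). At (u, v) = (-3, -7/2): sqrt(341).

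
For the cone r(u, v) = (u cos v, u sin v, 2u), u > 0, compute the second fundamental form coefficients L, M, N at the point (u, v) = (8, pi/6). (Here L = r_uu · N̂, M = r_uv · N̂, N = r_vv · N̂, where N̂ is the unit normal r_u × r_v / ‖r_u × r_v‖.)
L = 0;  M = 0;  N = 16*sqrt(5)/5

Compute the unit normal N̂(u, v) = (-2*sqrt(5)*u*cos(v)/(5*Abs(u)), -2*sqrt(5)*u*sin(v)/(5*Abs(u)), sqrt(5)*u/(5*Abs(u))), and the second partials r_uu, r_uv, r_vv. Take dot products:
  L(u, v) = r_uu · N̂ = 0,
  M(u, v) = r_uv · N̂ = 0,
  N(u, v) = r_vv · N̂ = 2*sqrt(5)*u^2/(5*Abs(u)).
Evaluating at (u, v) = (8, pi/6):
  L = 0, M = 0, N = 16*sqrt(5)/5.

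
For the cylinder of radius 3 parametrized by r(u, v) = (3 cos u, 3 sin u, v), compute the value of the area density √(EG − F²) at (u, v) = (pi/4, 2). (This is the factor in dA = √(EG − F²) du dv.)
√(EG − F²)|_{(pi/4, 2)} = 3

E = 9, F = 0, G = 1, so EG − F² = 9. Taking the positive square root: √(EG − F²) = 3. At (u, v) = (pi/4, 2): 3.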